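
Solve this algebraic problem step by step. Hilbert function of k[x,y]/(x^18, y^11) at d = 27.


k[x,y], I = (x^18, y^11), d = 27
Need i < 18 and d-i < 11.
Range: 17 <= i <= 17.
H(27) = 1


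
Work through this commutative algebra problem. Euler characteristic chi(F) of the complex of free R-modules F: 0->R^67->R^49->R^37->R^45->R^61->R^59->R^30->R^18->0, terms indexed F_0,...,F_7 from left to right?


chi = sum (-1)^i * rank:
(-1)^0*67=67
(-1)^1*49=-49
(-1)^2*37=37
(-1)^3*45=-45
(-1)^4*61=61
(-1)^5*59=-59
(-1)^6*30=30
(-1)^7*18=-18
chi=24


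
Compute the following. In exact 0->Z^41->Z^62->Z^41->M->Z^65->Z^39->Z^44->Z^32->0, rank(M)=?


Alt sum=0:
(-1)^0*41 + (-1)^1*62 + (-1)^2*41 + (-1)^3*? + (-1)^4*65 + (-1)^5*39 + (-1)^6*44 + (-1)^7*32=0
rank(M)=58


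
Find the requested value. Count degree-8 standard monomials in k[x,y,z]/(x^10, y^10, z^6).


Need i<10, j<10, k<6 with i+j+k=8.
For each i, j ranges over max(0,8-i-5)..min(9,8-i):
  i=0: j in [3,8] -> 6
  i=1: j in [2,7] -> 6
  i=2: j in [1,6] -> 6
  i=3: j in [0,5] -> 6
  i=4: j in [0,4] -> 5
  i=5: j in [0,3] -> 4
  i=6: j in [0,2] -> 3
  i=7: j in [0,1] -> 2
  i=8: j in [0,0] -> 1
H(8) = 6+6+6+6+5+4+3+2+1 = 39


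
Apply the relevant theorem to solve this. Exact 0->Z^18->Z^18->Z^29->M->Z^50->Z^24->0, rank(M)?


Alt sum=0:
(-1)^0*18 + (-1)^1*18 + (-1)^2*29 + (-1)^3*? + (-1)^4*50 + (-1)^5*24=0
rank(M)=55


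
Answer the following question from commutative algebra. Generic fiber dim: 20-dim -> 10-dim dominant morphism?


dim(fiber)=dim(X)-dim(Y)=20-10=10


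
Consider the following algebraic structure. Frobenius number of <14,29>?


gcd(14,29)=1 => F=ab-a-b=14*29-14-29=406-43=363


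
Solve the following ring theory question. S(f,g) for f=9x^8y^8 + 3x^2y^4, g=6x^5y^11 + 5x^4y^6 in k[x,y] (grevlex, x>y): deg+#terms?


LT(f)=9x^8y^8, LT(g)=6x^5y^11
lcm(LM)=x^8y^11
S(f,g) (scaled by 54 to clear denominators) = 6y^3*f - 9x^3*g = -45x^7y^6 + 18x^2y^7
2 terms, deg 13.
13+2=15


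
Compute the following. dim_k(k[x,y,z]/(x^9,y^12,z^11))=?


Basis: x^iy^jz^k, i<9,j<12,k<11
9*12*11=1188


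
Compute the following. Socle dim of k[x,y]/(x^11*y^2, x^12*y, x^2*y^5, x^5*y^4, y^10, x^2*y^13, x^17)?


Socle = ann(m) = span of standard monomials u with x*u, y*u in I (staircase corners).
Redundant generators: x^2*y^13
Minimal generators: x^17, x^12*y, x^11*y^2, x^5*y^4, x^2*y^5, y^10
Corners: xy^9, x^4y^4, x^10y^3, x^11y, x^16
Socle dim=5


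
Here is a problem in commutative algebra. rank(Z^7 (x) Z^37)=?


rank(M(x)N) = rank(M)*rank(N)
7*37 = 259


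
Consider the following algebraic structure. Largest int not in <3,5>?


gcd(3,5)=1 => F=ab-a-b=3*5-3-5=15-8=7


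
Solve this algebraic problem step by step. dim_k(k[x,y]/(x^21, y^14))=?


Basis: x^i*y^j, i<21, j<14
21*14=294


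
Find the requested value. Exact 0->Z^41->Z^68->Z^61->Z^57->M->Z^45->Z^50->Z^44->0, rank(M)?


Alt sum=0:
(-1)^0*41 + (-1)^1*68 + (-1)^2*61 + (-1)^3*57 + (-1)^4*? + (-1)^5*45 + (-1)^6*50 + (-1)^7*44=0
rank(M)=62


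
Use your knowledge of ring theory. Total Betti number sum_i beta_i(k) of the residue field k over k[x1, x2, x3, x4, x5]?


Koszul resolution: beta_i(k)=C(n,i), n=5
sum_i C(5,i) = 2^5 = 32


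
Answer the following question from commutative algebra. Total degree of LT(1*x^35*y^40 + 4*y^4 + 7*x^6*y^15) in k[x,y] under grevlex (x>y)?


LT: 1*x^35*y^40
deg_x=35, deg_y=40
Total=35+40=75


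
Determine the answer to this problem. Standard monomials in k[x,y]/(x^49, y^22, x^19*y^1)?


k[x,y]/I, I = (x^49, y^22, x^19*y^1)
Rect: 49x22=1078. Corner: (49-19)x(22-1)=630.
dim = 1078-630 = 448


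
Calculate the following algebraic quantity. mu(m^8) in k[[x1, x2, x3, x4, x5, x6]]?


C(n+d-1,d)=C(13,8)=1287


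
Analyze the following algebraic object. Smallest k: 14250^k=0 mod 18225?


14250^k mod 18225:
k=1: 14250
k=2: 17775
k=3: 2700
k=4: 2025
k=5: 6075
k=6: 0
First zero at k = 6


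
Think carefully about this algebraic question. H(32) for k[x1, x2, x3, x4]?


C(d+n-1,n-1)=C(35,3)=6545


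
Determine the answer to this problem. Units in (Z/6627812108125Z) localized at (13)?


Local ring = Z/10604499373Z.
phi(10604499373) = 13^8*(13-1) = 9788768652


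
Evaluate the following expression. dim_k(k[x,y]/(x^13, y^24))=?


Basis: x^i*y^j, i<13, j<24
13*24=312


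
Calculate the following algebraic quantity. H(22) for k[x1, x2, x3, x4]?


C(d+n-1,n-1)=C(25,3)=2300


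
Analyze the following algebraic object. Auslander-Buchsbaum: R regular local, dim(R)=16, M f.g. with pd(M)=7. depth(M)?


pd+depth=depth(R)=16
depth=16-7=9


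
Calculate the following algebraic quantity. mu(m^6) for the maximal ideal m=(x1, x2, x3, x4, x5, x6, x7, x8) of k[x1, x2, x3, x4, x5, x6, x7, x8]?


Graded Nakayama: mu(m^d) = dim_k (m^d/m^(d+1)) = #degree-6 monomials in 8 vars
C(n+d-1,d)=C(13,6)=1716


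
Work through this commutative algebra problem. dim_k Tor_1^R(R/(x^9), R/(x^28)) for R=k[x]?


Tor_1(R/I,R/J)=(I cap J)/IJ=(x^28)/(x^37)
dim=37-28=min(9,28)=9


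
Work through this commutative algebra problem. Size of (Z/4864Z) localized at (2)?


2-primary part: 4864=2^8*19
Size=2^8=256


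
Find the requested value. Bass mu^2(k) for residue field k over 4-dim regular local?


C(n,i)=C(4,2)=6


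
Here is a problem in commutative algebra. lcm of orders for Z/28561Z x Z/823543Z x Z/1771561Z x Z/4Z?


Exponent = lcm of the cyclic orders; pairwise coprime => product.
13^4*7^7*11^6*2^2=28561*823543*1771561*4=166677044736214012


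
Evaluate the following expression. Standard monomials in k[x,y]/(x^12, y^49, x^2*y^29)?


k[x,y]/I, I = (x^12, y^49, x^2*y^29)
Rect: 12x49=588. Corner: (12-2)x(49-29)=200.
dim = 588-200 = 388


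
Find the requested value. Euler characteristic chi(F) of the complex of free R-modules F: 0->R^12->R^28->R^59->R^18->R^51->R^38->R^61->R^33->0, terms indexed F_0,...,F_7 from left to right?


chi = sum (-1)^i * rank:
(-1)^0*12=12
(-1)^1*28=-28
(-1)^2*59=59
(-1)^3*18=-18
(-1)^4*51=51
(-1)^5*38=-38
(-1)^6*61=61
(-1)^7*33=-33
chi=66


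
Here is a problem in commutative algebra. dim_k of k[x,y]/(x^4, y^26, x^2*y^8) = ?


k[x,y]/I, I = (x^4, y^26, x^2*y^8)
Rect: 4x26=104. Corner: (4-2)x(26-8)=36.
dim = 104-36 = 68


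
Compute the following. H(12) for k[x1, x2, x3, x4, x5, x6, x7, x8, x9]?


C(d+n-1,n-1)=C(20,8)=125970


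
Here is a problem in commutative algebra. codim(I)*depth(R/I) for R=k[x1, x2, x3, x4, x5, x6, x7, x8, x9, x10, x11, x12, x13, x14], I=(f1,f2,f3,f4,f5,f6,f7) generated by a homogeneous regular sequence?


codim=7, depth=dim(R/I)=14-7=7
Product=7*7=49


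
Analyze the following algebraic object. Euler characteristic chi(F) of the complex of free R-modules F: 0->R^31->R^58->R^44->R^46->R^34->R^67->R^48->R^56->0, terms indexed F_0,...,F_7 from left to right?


chi = sum (-1)^i * rank:
(-1)^0*31=31
(-1)^1*58=-58
(-1)^2*44=44
(-1)^3*46=-46
(-1)^4*34=34
(-1)^5*67=-67
(-1)^6*48=48
(-1)^7*56=-56
chi=-70


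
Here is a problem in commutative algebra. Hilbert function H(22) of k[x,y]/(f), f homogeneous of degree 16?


H(t)=d for t>=d-1.
d=16, t=22
H(22)=16


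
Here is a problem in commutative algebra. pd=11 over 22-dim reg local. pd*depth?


pd+depth=22
depth=22-11=11
pd*depth=11*11=121


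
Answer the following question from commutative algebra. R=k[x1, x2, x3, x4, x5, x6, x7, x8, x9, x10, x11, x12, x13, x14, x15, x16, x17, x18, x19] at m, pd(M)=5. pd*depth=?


pd+depth=19
depth=19-5=14
pd*depth=5*14=70


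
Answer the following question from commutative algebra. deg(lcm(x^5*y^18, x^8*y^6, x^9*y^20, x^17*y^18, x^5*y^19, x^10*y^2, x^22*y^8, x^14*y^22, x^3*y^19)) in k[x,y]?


lcm = componentwise max:
x: max(5,8,9,17,5,10,22,14,3)=22
y: max(18,6,20,18,19,2,8,22,19)=22
Total=22+22=44


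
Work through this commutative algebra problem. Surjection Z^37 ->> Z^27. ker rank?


rank(ker) = 37-27 = 10


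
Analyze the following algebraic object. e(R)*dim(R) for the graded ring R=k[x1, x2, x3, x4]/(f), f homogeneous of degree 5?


e(R)=deg(f)=5, dim(R)=4-1=3
e*dim=5*3=15


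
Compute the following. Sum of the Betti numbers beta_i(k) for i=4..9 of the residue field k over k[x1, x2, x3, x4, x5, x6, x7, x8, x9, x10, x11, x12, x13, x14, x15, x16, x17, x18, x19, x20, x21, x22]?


Koszul resolution: beta_i(k)=C(n,i), n=22
C(22,4)=7315, C(22,5)=26334, C(22,6)=74613, C(22,7)=170544, C(22,8)=319770, C(22,9)=497420
Sum=1095996


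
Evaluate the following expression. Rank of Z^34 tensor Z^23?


rank(M(x)N) = rank(M)*rank(N)
34*23 = 782


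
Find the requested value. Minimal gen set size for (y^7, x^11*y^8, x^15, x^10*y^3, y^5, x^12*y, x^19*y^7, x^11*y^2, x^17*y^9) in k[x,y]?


Remove redundant (divisible by others).
x^19*y^7 redundant.
x^17*y^9 redundant.
y^7 redundant.
x^11*y^8 redundant.
Min: x^15, x^12*y, x^11*y^2, x^10*y^3, y^5
Count=5


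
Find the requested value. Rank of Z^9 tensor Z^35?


rank(M(x)N) = rank(M)*rank(N)
9*35 = 315


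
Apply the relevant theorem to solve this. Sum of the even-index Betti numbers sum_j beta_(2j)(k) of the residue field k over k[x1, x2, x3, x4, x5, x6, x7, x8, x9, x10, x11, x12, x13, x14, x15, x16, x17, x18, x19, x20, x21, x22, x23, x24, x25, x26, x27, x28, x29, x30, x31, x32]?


Koszul resolution: beta_i(k)=C(n,i), n=32
sum_even C(32,i) = 2^(n-1) = 2^31 = 2147483648


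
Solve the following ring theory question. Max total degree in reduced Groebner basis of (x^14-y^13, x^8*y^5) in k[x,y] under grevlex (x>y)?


LT(f1)=x^14, LT(f2)=x^8y^5, lcm=x^14y^5
S(f1,f2) = y^5*f1 - x^6*f2 = -y^18
Reduced GB = {f1, f2, y^18}; degrees 14, 13, 18
Max = 18


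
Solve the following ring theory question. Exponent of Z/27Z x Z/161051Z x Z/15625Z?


Exponent = lcm of the cyclic orders; pairwise coprime => product.
3^3*11^5*5^6=27*161051*15625=67943390625


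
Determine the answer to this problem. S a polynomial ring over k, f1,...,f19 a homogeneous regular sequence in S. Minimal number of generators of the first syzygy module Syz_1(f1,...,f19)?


Regular sequence => Koszul complex is the minimal free resolution.
Syz_1 minimally generated by Koszul relations f_i*e_j - f_j*e_i (i<j): mu(Syz_1) = beta_2 = C(m,2) = m(m-1)/2
m=19
19*18/2 = 171


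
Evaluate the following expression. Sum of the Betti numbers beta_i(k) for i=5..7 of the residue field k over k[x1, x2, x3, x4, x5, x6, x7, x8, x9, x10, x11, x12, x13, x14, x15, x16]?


Koszul resolution: beta_i(k)=C(n,i), n=16
C(16,5)=4368, C(16,6)=8008, C(16,7)=11440
Sum=23816


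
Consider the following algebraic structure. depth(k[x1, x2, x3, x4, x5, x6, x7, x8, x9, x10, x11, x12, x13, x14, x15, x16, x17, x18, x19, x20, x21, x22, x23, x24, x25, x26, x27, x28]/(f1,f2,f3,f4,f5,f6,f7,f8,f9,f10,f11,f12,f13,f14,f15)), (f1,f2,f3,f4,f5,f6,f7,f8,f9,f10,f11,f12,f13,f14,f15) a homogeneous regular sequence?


depth(R)=28
depth(R/I)=28-15=13


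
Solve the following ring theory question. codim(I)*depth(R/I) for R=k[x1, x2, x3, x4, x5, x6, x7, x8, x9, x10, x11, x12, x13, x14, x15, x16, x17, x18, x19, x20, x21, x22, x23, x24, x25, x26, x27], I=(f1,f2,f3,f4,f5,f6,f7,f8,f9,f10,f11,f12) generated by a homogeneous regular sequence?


codim=12, depth=dim(R/I)=27-12=15
Product=12*15=180


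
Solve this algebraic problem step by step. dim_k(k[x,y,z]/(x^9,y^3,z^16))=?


Basis: x^iy^jz^k, i<9,j<3,k<16
9*3*16=432


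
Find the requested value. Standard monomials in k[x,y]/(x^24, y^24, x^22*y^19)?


k[x,y]/I, I = (x^24, y^24, x^22*y^19)
Rect: 24x24=576. Corner: (24-22)x(24-19)=10.
dim = 576-10 = 566


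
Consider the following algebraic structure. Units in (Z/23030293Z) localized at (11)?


Local ring = Z/1771561Z.
phi(1771561) = 11^5*(11-1) = 1610510


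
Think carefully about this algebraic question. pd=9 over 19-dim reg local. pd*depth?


pd+depth=19
depth=19-9=10
pd*depth=9*10=90


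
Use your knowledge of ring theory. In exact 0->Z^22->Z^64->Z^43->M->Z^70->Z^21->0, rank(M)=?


Alt sum=0:
(-1)^0*22 + (-1)^1*64 + (-1)^2*43 + (-1)^3*? + (-1)^4*70 + (-1)^5*21=0
rank(M)=50


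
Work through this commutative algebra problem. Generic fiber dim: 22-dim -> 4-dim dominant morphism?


dim(fiber)=dim(X)-dim(Y)=22-4=18


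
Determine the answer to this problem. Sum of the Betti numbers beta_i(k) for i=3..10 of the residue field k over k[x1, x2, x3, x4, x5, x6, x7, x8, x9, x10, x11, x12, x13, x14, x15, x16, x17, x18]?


Koszul resolution: beta_i(k)=C(n,i), n=18
C(18,3)=816, C(18,4)=3060, C(18,5)=8568, C(18,6)=18564, C(18,7)=31824, C(18,8)=43758, C(18,9)=48620, C(18,10)=43758
Sum=198968


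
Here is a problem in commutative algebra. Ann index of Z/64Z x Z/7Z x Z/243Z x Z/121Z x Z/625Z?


Exponent = lcm of the cyclic orders; pairwise coprime => product.
2^6*7^1*3^5*11^2*5^4=64*7*243*121*625=8232840000


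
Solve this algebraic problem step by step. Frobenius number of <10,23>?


gcd(10,23)=1 => F=ab-a-b=10*23-10-23=230-33=197


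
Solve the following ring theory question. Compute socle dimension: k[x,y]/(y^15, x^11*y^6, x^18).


Socle = ann(m) = span of standard monomials u with x*u, y*u in I (staircase corners).
Minimal generators: x^18, x^11*y^6, y^15
Corners: x^10y^14, x^17y^5
Socle dim=2


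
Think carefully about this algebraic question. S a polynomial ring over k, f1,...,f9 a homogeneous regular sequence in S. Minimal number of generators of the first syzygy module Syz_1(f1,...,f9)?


Regular sequence => Koszul complex is the minimal free resolution.
Syz_1 minimally generated by Koszul relations f_i*e_j - f_j*e_i (i<j): mu(Syz_1) = beta_2 = C(m,2) = m(m-1)/2
m=9
9*8/2 = 36


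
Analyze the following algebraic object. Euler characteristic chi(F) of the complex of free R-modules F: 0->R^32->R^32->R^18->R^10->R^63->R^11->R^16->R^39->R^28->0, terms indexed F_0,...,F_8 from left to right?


chi = sum (-1)^i * rank:
(-1)^0*32=32
(-1)^1*32=-32
(-1)^2*18=18
(-1)^3*10=-10
(-1)^4*63=63
(-1)^5*11=-11
(-1)^6*16=16
(-1)^7*39=-39
(-1)^8*28=28
chi=65


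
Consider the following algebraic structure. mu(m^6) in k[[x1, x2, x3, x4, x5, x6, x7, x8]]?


C(n+d-1,d)=C(13,6)=1716


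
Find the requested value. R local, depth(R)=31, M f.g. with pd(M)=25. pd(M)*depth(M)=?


pd+depth=31
depth=31-25=6
pd*depth=25*6=150


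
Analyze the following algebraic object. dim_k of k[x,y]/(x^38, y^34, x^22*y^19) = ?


k[x,y]/I, I = (x^38, y^34, x^22*y^19)
Rect: 38x34=1292. Corner: (38-22)x(34-19)=240.
dim = 1292-240 = 1052


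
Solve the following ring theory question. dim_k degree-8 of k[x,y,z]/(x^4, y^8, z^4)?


Need i<4, j<8, k<4 with i+j+k=8.
For each i, j ranges over max(0,8-i-3)..min(7,8-i):
  i=0: j in [5,7] -> 3
  i=1: j in [4,7] -> 4
  i=2: j in [3,6] -> 4
  i=3: j in [2,5] -> 4
H(8) = 3+4+4+4 = 15


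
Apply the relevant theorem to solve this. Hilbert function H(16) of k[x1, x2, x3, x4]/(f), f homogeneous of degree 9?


C(19,3)-C(10,3)=969-120=849


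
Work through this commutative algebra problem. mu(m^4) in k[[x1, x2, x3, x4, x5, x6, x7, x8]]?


C(n+d-1,d)=C(11,4)=330


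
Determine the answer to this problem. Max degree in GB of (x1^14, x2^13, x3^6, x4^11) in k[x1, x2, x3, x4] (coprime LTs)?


Pure powers, coprime LTs => already GB.
Degrees: 14, 13, 6, 11
Max=14


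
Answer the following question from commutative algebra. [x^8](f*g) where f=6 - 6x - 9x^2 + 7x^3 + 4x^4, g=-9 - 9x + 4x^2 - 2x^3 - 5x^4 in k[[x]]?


[x^8] = sum a_i*b_j, i+j=8
  4*-5=-20
Sum=-20


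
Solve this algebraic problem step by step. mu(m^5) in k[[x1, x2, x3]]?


C(n+d-1,d)=C(7,5)=21


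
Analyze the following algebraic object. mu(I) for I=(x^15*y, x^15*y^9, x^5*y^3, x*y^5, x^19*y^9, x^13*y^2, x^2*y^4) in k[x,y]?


Remove redundant (divisible by others).
x^19*y^9 redundant.
x^15*y^9 redundant.
Min: x^15*y, x^13*y^2, x^5*y^3, x^2*y^4, x*y^5
Count=5


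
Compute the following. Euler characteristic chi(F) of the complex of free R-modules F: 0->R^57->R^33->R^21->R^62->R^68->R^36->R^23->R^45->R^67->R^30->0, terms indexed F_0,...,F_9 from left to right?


chi = sum (-1)^i * rank:
(-1)^0*57=57
(-1)^1*33=-33
(-1)^2*21=21
(-1)^3*62=-62
(-1)^4*68=68
(-1)^5*36=-36
(-1)^6*23=23
(-1)^7*45=-45
(-1)^8*67=67
(-1)^9*30=-30
chi=30


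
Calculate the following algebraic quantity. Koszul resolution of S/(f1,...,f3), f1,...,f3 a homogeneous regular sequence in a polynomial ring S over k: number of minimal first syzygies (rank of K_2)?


Regular sequence => Koszul complex is the minimal free resolution.
Syz_1 minimally generated by Koszul relations f_i*e_j - f_j*e_i (i<j): mu(Syz_1) = beta_2 = C(m,2) = m(m-1)/2
m=3
3*2/2 = 3


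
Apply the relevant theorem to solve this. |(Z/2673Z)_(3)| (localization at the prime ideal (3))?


3-primary part: 2673=3^5*11
Size=3^5=243


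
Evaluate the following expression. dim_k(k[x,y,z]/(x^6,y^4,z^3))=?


Basis: x^iy^jz^k, i<6,j<4,k<3
6*4*3=72


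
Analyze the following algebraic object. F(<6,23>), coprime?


gcd(6,23)=1 => F=ab-a-b=6*23-6-23=138-29=109


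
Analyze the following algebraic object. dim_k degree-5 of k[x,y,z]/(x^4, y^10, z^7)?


Need i<4, j<10, k<7 with i+j+k=5.
For each i, j ranges over max(0,5-i-6)..min(9,5-i):
  i=0: j in [0,5] -> 6
  i=1: j in [0,4] -> 5
  i=2: j in [0,3] -> 4
  i=3: j in [0,2] -> 3
H(5) = 6+5+4+3 = 18


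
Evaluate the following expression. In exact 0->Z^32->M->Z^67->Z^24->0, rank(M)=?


Alt sum=0:
(-1)^0*32 + (-1)^1*? + (-1)^2*67 + (-1)^3*24=0
rank(M)=75


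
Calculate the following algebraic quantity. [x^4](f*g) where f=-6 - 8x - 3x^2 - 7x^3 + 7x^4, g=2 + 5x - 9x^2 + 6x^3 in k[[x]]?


[x^4] = sum a_i*b_j, i+j=4
  -8*6=-48
  -3*-9=27
  -7*5=-35
  7*2=14
Sum=-42


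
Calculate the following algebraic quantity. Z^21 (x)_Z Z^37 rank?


rank(M(x)N) = rank(M)*rank(N)
21*37 = 777


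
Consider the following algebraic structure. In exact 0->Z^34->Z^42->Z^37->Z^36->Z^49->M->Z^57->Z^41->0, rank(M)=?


Alt sum=0:
(-1)^0*34 + (-1)^1*42 + (-1)^2*37 + (-1)^3*36 + (-1)^4*49 + (-1)^5*? + (-1)^6*57 + (-1)^7*41=0
rank(M)=58


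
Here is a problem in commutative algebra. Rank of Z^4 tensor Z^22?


rank(M(x)N) = rank(M)*rank(N)
4*22 = 88


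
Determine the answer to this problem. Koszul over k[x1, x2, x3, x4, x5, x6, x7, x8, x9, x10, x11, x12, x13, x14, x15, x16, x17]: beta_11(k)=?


C(n,i)=C(17,11)=12376


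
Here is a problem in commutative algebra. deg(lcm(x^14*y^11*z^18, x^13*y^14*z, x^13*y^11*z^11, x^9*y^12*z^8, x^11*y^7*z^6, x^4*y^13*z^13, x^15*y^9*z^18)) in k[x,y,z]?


lcm = componentwise max:
x: max(14,13,13,9,11,4,15)=15
y: max(11,14,11,12,7,13,9)=14
z: max(18,1,11,8,6,13,18)=18
Total=15+14+18=47


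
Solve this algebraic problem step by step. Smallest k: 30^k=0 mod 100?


30^k mod 100:
k=1: 30
k=2: 0
First zero at k = 2


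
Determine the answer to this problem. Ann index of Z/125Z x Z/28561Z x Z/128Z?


Exponent = lcm of the cyclic orders; pairwise coprime => product.
5^3*13^4*2^7=125*28561*128=456976000


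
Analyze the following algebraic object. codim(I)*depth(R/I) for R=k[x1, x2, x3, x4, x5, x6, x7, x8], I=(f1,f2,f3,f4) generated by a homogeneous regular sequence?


codim=4, depth=dim(R/I)=8-4=4
Product=4*4=16


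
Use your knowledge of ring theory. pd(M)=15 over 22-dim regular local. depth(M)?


pd+depth=depth(R)=22
depth=22-15=7


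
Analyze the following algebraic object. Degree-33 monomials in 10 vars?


C(d+n-1,n-1)=C(42,9)=445891810


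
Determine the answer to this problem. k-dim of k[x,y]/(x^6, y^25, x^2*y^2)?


k[x,y]/I, I = (x^6, y^25, x^2*y^2)
Rect: 6x25=150. Corner: (6-2)x(25-2)=92.
dim = 150-92 = 58


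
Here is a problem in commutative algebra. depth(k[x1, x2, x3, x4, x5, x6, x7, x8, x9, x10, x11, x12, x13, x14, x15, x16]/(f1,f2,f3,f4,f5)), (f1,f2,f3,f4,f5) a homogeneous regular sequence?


depth(R)=16
depth(R/I)=16-5=11


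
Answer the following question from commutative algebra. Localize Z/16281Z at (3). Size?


3-primary part: 16281=3^5*67
Size=3^5=243


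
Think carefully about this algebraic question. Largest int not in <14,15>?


gcd(14,15)=1 => F=ab-a-b=14*15-14-15=210-29=181


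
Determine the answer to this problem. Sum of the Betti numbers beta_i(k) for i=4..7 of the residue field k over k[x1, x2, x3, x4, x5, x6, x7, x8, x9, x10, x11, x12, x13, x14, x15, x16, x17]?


Koszul resolution: beta_i(k)=C(n,i), n=17
C(17,4)=2380, C(17,5)=6188, C(17,6)=12376, C(17,7)=19448
Sum=40392


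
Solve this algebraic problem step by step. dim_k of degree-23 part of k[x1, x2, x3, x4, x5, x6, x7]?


C(d+n-1,n-1)=C(29,6)=475020


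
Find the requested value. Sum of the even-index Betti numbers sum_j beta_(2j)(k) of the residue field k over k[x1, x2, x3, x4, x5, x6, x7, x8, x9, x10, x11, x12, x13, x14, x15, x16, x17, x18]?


Koszul resolution: beta_i(k)=C(n,i), n=18
sum_even C(18,i) = 2^(n-1) = 2^17 = 131072


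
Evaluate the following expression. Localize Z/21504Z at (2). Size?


2-primary part: 21504=2^10*21
Size=2^10=1024


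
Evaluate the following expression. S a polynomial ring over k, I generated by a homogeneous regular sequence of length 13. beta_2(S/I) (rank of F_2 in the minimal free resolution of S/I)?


Regular sequence => Koszul complex is the minimal free resolution.
Syz_1 minimally generated by Koszul relations f_i*e_j - f_j*e_i (i<j): mu(Syz_1) = beta_2 = C(m,2) = m(m-1)/2
m=13
13*12/2 = 78


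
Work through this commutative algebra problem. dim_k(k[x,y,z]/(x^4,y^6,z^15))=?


Basis: x^iy^jz^k, i<4,j<6,k<15
4*6*15=360


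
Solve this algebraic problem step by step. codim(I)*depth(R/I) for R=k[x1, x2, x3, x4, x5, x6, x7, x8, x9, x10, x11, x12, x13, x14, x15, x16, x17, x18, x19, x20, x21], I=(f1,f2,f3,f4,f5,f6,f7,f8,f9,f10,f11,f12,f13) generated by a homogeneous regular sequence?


codim=13, depth=dim(R/I)=21-13=8
Product=13*8=104


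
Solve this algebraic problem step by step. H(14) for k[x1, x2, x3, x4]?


C(d+n-1,n-1)=C(17,3)=680


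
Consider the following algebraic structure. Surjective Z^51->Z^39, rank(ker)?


rank(ker) = 51-39 = 12


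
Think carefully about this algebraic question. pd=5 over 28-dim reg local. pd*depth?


pd+depth=28
depth=28-5=23
pd*depth=5*23=115


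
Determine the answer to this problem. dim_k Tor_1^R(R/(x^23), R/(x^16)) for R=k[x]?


Tor_1(R/I,R/J)=(I cap J)/IJ=(x^23)/(x^39)
dim=39-23=min(23,16)=16


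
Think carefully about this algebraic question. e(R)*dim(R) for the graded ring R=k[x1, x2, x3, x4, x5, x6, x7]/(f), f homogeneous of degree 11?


e(R)=deg(f)=11, dim(R)=7-1=6
e*dim=11*6=66


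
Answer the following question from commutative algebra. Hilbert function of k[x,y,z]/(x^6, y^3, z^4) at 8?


Need i<6, j<3, k<4 with i+j+k=8.
For each i, j ranges over max(0,8-i-3)..min(2,8-i):
  i=0: j in [5,2] -> 0
  i=1: j in [4,2] -> 0
  i=2: j in [3,2] -> 0
  i=3: j in [2,2] -> 1
  i=4: j in [1,2] -> 2
  i=5: j in [0,2] -> 3
H(8) = 0+0+0+1+2+3 = 6


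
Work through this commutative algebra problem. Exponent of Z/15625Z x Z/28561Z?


Exponent = lcm of the cyclic orders; pairwise coprime => product.
5^6*13^4=15625*28561=446265625


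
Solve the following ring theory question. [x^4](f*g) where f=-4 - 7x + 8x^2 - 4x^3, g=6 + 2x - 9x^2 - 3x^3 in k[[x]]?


[x^4] = sum a_i*b_j, i+j=4
  -7*-3=21
  8*-9=-72
  -4*2=-8
Sum=-59


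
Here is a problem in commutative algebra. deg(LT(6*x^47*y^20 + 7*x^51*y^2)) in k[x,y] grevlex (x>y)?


LT: 6*x^47*y^20
deg_x=47, deg_y=20
Total=47+20=67


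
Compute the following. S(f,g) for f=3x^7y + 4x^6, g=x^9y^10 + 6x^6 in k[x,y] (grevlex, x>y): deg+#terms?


LT(f)=3x^7y, LT(g)=x^9y^10
lcm(LM)=x^9y^10
S(f,g) (scaled by 3 to clear denominators) = x^2y^9*f - 3*g = 4x^8y^9 - 18x^6
2 terms, deg 17.
17+2=19


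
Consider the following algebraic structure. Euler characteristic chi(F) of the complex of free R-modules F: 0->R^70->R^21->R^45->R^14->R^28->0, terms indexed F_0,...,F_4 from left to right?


chi = sum (-1)^i * rank:
(-1)^0*70=70
(-1)^1*21=-21
(-1)^2*45=45
(-1)^3*14=-14
(-1)^4*28=28
chi=108


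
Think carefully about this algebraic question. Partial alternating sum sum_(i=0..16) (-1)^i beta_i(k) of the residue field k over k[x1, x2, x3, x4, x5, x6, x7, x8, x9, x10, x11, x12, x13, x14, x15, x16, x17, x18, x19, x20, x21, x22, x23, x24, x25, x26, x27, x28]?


Koszul resolution: beta_i(k)=C(n,i), n=28
sum_(i=0..p) (-1)^i C(n,i) = (-1)^p C(n-1,p)
(-1)^16*C(27,16) = (-1)^16*13037895 = 13037895


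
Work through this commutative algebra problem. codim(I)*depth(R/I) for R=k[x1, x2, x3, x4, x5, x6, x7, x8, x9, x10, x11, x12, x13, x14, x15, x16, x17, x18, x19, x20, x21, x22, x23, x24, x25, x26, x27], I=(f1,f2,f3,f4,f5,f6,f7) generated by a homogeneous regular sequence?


codim=7, depth=dim(R/I)=27-7=20
Product=7*20=140


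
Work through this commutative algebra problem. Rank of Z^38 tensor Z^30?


rank(M(x)N) = rank(M)*rank(N)
38*30 = 1140


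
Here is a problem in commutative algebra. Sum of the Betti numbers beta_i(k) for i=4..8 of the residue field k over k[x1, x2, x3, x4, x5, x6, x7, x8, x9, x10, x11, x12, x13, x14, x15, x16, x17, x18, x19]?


Koszul resolution: beta_i(k)=C(n,i), n=19
C(19,4)=3876, C(19,5)=11628, C(19,6)=27132, C(19,7)=50388, C(19,8)=75582
Sum=168606


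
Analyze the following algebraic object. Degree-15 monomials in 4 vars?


C(d+n-1,n-1)=C(18,3)=816


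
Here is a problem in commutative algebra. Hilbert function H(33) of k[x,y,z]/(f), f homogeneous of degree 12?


C(35,2)-C(23,2)=595-253=342


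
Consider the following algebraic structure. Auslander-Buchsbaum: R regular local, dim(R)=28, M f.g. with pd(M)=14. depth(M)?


pd+depth=depth(R)=28
depth=28-14=14


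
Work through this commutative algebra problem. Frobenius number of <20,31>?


gcd(20,31)=1 => F=ab-a-b=20*31-20-31=620-51=569


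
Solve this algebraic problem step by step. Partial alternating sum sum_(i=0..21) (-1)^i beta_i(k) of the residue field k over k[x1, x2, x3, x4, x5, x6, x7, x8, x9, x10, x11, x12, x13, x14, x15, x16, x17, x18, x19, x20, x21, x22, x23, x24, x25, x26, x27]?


Koszul resolution: beta_i(k)=C(n,i), n=27
sum_(i=0..p) (-1)^i C(n,i) = (-1)^p C(n-1,p)
(-1)^21*C(26,21) = (-1)^21*65780 = -65780


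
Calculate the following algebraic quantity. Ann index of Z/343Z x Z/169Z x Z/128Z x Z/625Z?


Exponent = lcm of the cyclic orders; pairwise coprime => product.
7^3*13^2*2^7*5^4=343*169*128*625=4637360000


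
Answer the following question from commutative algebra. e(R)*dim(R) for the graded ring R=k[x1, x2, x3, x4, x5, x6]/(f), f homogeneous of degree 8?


e(R)=deg(f)=8, dim(R)=6-1=5
e*dim=8*5=40


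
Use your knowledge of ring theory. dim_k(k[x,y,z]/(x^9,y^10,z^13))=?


Basis: x^iy^jz^k, i<9,j<10,k<13
9*10*13=1170


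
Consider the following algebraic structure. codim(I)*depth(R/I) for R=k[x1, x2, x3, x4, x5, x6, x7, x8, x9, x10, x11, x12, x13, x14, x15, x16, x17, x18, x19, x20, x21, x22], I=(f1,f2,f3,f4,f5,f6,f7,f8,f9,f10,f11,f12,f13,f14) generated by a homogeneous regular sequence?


codim=14, depth=dim(R/I)=22-14=8
Product=14*8=112


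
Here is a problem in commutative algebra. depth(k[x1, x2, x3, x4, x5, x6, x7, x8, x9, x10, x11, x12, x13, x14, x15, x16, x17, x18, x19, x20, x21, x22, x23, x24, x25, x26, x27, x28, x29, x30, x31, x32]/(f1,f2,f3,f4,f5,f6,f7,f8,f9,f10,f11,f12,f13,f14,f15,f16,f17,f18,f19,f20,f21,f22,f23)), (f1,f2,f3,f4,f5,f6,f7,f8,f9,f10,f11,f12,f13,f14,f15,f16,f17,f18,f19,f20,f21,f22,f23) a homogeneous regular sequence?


depth(R)=32
depth(R/I)=32-23=9


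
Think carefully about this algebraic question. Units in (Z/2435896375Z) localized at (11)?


Local ring = Z/19487171Z.
phi(19487171) = 11^6*(11-1) = 17715610


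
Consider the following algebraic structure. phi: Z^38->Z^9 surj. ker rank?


rank(ker) = 38-9 = 29


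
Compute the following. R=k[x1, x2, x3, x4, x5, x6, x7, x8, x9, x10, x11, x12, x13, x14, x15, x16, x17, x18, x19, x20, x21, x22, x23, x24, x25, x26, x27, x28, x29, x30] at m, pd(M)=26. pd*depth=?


pd+depth=30
depth=30-26=4
pd*depth=26*4=104


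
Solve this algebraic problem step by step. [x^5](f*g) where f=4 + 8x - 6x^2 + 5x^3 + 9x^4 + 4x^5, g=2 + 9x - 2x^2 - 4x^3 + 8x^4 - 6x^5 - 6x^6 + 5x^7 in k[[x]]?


[x^5] = sum a_i*b_j, i+j=5
  4*-6=-24
  8*8=64
  -6*-4=24
  5*-2=-10
  9*9=81
  4*2=8
Sum=143


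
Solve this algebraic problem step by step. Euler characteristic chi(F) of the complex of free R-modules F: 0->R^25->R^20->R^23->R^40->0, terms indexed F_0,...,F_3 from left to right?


chi = sum (-1)^i * rank:
(-1)^0*25=25
(-1)^1*20=-20
(-1)^2*23=23
(-1)^3*40=-40
chi=-12


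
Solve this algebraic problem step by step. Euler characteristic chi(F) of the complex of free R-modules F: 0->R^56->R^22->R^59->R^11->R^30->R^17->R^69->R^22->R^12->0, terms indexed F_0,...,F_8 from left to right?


chi = sum (-1)^i * rank:
(-1)^0*56=56
(-1)^1*22=-22
(-1)^2*59=59
(-1)^3*11=-11
(-1)^4*30=30
(-1)^5*17=-17
(-1)^6*69=69
(-1)^7*22=-22
(-1)^8*12=12
chi=154


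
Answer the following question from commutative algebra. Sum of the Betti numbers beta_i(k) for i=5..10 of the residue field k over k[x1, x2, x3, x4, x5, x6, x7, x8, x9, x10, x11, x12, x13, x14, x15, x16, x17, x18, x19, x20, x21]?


Koszul resolution: beta_i(k)=C(n,i), n=21
C(21,5)=20349, C(21,6)=54264, C(21,7)=116280, C(21,8)=203490, C(21,9)=293930, C(21,10)=352716
Sum=1041029


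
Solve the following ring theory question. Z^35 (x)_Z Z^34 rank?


rank(M(x)N) = rank(M)*rank(N)
35*34 = 1190


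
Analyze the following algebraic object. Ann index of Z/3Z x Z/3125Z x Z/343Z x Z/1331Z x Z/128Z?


Exponent = lcm of the cyclic orders; pairwise coprime => product.
3^1*5^5*7^3*11^3*2^7=3*3125*343*1331*128=547839600000


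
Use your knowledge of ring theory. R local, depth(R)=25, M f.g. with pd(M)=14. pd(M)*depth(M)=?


pd+depth=25
depth=25-14=11
pd*depth=14*11=154


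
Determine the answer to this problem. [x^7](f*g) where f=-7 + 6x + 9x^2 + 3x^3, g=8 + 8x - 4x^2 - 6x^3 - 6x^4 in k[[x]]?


[x^7] = sum a_i*b_j, i+j=7
  3*-6=-18
Sum=-18


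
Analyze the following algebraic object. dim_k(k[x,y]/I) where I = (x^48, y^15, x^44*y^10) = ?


k[x,y]/I, I = (x^48, y^15, x^44*y^10)
Rect: 48x15=720. Corner: (48-44)x(15-10)=20.
dim = 720-20 = 700


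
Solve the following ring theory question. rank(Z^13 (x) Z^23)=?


rank(M(x)N) = rank(M)*rank(N)
13*23 = 299


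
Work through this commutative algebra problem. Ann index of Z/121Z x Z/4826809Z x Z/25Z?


Exponent = lcm of the cyclic orders; pairwise coprime => product.
11^2*13^6*5^2=121*4826809*25=14601097225


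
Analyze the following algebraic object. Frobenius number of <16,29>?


gcd(16,29)=1 => F=ab-a-b=16*29-16-29=464-45=419


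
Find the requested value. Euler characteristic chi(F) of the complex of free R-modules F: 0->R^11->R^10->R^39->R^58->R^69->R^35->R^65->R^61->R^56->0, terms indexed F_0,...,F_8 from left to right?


chi = sum (-1)^i * rank:
(-1)^0*11=11
(-1)^1*10=-10
(-1)^2*39=39
(-1)^3*58=-58
(-1)^4*69=69
(-1)^5*35=-35
(-1)^6*65=65
(-1)^7*61=-61
(-1)^8*56=56
chi=76


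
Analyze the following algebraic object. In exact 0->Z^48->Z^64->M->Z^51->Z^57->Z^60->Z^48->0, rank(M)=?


Alt sum=0:
(-1)^0*48 + (-1)^1*64 + (-1)^2*? + (-1)^3*51 + (-1)^4*57 + (-1)^5*60 + (-1)^6*48=0
rank(M)=22


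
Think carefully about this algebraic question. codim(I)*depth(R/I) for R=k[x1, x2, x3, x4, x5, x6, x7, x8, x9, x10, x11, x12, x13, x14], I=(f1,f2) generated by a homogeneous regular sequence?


codim=2, depth=dim(R/I)=14-2=12
Product=2*12=24


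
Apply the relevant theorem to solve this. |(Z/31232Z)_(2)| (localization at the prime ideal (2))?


2-primary part: 31232=2^9*61
Size=2^9=512


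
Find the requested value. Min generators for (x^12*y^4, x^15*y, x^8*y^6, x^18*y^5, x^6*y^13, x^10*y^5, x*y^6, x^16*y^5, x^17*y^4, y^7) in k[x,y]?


Remove redundant (divisible by others).
x^18*y^5 redundant.
x^17*y^4 redundant.
x^8*y^6 redundant.
x^16*y^5 redundant.
x^6*y^13 redundant.
Min: x^15*y, x^12*y^4, x^10*y^5, x*y^6, y^7
Count=5


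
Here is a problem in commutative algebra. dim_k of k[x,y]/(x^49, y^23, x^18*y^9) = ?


k[x,y]/I, I = (x^49, y^23, x^18*y^9)
Rect: 49x23=1127. Corner: (49-18)x(23-9)=434.
dim = 1127-434 = 693


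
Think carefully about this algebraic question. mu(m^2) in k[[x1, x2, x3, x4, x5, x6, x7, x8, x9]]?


C(n+d-1,d)=C(10,2)=45


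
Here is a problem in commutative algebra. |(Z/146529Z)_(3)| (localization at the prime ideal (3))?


3-primary part: 146529=3^7*67
Size=3^7=2187


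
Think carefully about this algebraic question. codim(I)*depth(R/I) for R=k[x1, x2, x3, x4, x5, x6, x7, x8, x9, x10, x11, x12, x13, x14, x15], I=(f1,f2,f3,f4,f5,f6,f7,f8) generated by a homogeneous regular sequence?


codim=8, depth=dim(R/I)=15-8=7
Product=8*7=56


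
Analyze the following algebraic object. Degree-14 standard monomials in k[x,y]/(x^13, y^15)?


k[x,y], I = (x^13, y^15), d = 14
Need i < 13 and d-i < 15.
Range: 0 <= i <= 12.
H(14) = 13


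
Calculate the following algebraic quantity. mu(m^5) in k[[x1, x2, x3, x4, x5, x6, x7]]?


C(n+d-1,d)=C(11,5)=462


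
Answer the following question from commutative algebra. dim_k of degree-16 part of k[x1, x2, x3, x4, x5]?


C(d+n-1,n-1)=C(20,4)=4845


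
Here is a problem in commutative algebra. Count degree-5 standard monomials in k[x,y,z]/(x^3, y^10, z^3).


Need i<3, j<10, k<3 with i+j+k=5.
For each i, j ranges over max(0,5-i-2)..min(9,5-i):
  i=0: j in [3,5] -> 3
  i=1: j in [2,4] -> 3
  i=2: j in [1,3] -> 3
H(5) = 3+3+3 = 9


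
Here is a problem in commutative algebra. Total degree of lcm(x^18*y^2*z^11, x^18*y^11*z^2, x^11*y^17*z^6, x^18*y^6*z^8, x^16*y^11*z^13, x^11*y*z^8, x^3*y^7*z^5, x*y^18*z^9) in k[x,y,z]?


lcm = componentwise max:
x: max(18,18,11,18,16,11,3,1)=18
y: max(2,11,17,6,11,1,7,18)=18
z: max(11,2,6,8,13,8,5,9)=13
Total=18+18+13=49


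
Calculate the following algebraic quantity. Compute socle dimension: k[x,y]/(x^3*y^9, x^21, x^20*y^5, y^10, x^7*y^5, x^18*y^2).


Socle = ann(m) = span of standard monomials u with x*u, y*u in I (staircase corners).
Redundant generators: x^20*y^5
Minimal generators: x^21, x^18*y^2, x^7*y^5, x^3*y^9, y^10
Corners: x^2y^9, x^6y^8, x^17y^4, x^20y
Socle dim=4


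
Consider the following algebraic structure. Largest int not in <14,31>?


gcd(14,31)=1 => F=ab-a-b=14*31-14-31=434-45=389


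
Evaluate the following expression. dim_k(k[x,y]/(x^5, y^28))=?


Basis: x^i*y^j, i<5, j<28
5*28=140


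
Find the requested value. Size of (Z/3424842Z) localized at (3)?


3-primary part: 3424842=3^10*58
Size=3^10=59049


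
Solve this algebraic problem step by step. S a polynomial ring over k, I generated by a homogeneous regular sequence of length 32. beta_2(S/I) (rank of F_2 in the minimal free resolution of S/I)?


Regular sequence => Koszul complex is the minimal free resolution.
Syz_1 minimally generated by Koszul relations f_i*e_j - f_j*e_i (i<j): mu(Syz_1) = beta_2 = C(m,2) = m(m-1)/2
m=32
32*31/2 = 496


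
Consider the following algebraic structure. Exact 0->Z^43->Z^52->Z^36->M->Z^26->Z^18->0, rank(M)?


Alt sum=0:
(-1)^0*43 + (-1)^1*52 + (-1)^2*36 + (-1)^3*? + (-1)^4*26 + (-1)^5*18=0
rank(M)=35


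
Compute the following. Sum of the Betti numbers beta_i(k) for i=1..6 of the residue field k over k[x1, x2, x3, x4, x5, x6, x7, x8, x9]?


Koszul resolution: beta_i(k)=C(n,i), n=9
C(9,1)=9, C(9,2)=36, C(9,3)=84, C(9,4)=126, C(9,5)=126, C(9,6)=84
Sum=465


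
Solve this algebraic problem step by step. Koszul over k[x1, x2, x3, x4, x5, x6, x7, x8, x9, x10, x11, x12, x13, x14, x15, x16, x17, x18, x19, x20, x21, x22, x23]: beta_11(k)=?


C(n,i)=C(23,11)=1352078


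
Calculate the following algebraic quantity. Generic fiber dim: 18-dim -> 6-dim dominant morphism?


dim(fiber)=dim(X)-dim(Y)=18-6=12


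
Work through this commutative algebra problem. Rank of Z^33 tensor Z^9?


rank(M(x)N) = rank(M)*rank(N)
33*9 = 297


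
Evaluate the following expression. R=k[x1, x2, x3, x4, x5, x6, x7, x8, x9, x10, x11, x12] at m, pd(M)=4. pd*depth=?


pd+depth=12
depth=12-4=8
pd*depth=4*8=32


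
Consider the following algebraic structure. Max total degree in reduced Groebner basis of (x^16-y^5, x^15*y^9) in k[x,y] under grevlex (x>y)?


LT(f1)=x^16, LT(f2)=x^15y^9, lcm=x^16y^9
S(f1,f2) = y^9*f1 - x^1*f2 = -y^14
Reduced GB = {f1, f2, y^14}; degrees 16, 24, 14
Max = 24


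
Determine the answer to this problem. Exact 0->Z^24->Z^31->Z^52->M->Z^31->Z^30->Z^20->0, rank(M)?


Alt sum=0:
(-1)^0*24 + (-1)^1*31 + (-1)^2*52 + (-1)^3*? + (-1)^4*31 + (-1)^5*30 + (-1)^6*20=0
rank(M)=66


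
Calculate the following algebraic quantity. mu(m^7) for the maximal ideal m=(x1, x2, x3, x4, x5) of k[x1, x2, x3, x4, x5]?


Graded Nakayama: mu(m^d) = dim_k (m^d/m^(d+1)) = #degree-7 monomials in 5 vars
C(n+d-1,d)=C(11,7)=330


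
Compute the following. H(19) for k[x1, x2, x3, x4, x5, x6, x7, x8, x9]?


C(d+n-1,n-1)=C(27,8)=2220075


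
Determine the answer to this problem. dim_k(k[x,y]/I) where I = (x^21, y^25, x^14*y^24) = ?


k[x,y]/I, I = (x^21, y^25, x^14*y^24)
Rect: 21x25=525. Corner: (21-14)x(25-24)=7.
dim = 525-7 = 518


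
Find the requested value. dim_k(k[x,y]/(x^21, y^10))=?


Basis: x^i*y^j, i<21, j<10
21*10=210


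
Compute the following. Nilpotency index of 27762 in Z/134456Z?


27762^k mod 134456:
k=1: 27762
k=2: 26852
k=3: 41160
k=4: 76832
k=5: 0
First zero at k = 5


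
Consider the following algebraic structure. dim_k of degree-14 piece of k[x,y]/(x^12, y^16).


k[x,y], I = (x^12, y^16), d = 14
Need i < 12 and d-i < 16.
Range: 0 <= i <= 11.
H(14) = 12


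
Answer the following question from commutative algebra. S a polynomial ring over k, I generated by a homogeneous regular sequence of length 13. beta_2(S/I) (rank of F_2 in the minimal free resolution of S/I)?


Regular sequence => Koszul complex is the minimal free resolution.
Syz_1 minimally generated by Koszul relations f_i*e_j - f_j*e_i (i<j): mu(Syz_1) = beta_2 = C(m,2) = m(m-1)/2
m=13
13*12/2 = 78


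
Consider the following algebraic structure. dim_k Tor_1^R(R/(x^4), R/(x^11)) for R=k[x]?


Tor_1(R/I,R/J)=(I cap J)/IJ=(x^11)/(x^15)
dim=15-11=min(4,11)=4


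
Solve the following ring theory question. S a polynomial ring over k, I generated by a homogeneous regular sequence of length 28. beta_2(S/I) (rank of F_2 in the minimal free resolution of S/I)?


Regular sequence => Koszul complex is the minimal free resolution.
Syz_1 minimally generated by Koszul relations f_i*e_j - f_j*e_i (i<j): mu(Syz_1) = beta_2 = C(m,2) = m(m-1)/2
m=28
28*27/2 = 378


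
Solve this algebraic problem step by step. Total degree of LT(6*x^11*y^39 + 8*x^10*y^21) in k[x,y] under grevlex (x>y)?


LT: 6*x^11*y^39
deg_x=11, deg_y=39
Total=11+39=50


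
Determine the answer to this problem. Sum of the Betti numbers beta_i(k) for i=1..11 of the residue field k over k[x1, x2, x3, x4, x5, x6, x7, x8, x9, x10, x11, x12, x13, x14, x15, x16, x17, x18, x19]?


Koszul resolution: beta_i(k)=C(n,i), n=19
C(19,1)=19, C(19,2)=171, C(19,3)=969, C(19,4)=3876, C(19,5)=11628, C(19,6)=27132, C(19,7)=50388, C(19,8)=75582, C(19,9)=92378, C(19,10)=92378, C(19,11)=75582
Sum=430103


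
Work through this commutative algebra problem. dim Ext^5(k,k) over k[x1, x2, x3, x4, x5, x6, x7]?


C(n,i)=C(7,5)=21


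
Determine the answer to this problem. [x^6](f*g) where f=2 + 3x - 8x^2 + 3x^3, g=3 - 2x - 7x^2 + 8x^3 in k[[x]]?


[x^6] = sum a_i*b_j, i+j=6
  3*8=24
Sum=24
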